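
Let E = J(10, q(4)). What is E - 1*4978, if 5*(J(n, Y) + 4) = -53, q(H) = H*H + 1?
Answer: -24963/5 ≈ -4992.6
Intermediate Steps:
q(H) = 1 + H² (q(H) = H² + 1 = 1 + H²)
J(n, Y) = -73/5 (J(n, Y) = -4 + (⅕)*(-53) = -4 - 53/5 = -73/5)
E = -73/5 ≈ -14.600
E - 1*4978 = -73/5 - 1*4978 = -73/5 - 4978 = -24963/5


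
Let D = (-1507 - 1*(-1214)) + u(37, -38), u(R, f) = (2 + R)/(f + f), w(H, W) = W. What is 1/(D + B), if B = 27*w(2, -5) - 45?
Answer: -76/35987 ≈ -0.0021119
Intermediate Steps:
u(R, f) = (2 + R)/(2*f) (u(R, f) = (2 + R)/((2*f)) = (2 + R)*(1/(2*f)) = (2 + R)/(2*f))
D = -22307/76 (D = (-1507 - 1*(-1214)) + (½)*(2 + 37)/(-38) = (-1507 + 1214) + (½)*(-1/38)*39 = -293 - 39/76 = -22307/76 ≈ -293.51)
B = -180 (B = 27*(-5) - 45 = -135 - 45 = -180)
1/(D + B) = 1/(-22307/76 - 180) = 1/(-35987/76) = -76/35987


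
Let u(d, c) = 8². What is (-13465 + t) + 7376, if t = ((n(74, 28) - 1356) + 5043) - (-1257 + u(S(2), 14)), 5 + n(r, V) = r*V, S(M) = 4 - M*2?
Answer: 858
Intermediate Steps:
S(M) = 4 - 2*M
n(r, V) = -5 + V*r (n(r, V) = -5 + r*V = -5 + V*r)
u(d, c) = 64
t = 6947 (t = (((-5 + 28*74) - 1356) + 5043) - (-1257 + 64) = (((-5 + 2072) - 1356) + 5043) - 1*(-1193) = ((2067 - 1356) + 5043) + 1193 = (711 + 5043) + 1193 = 5754 + 1193 = 6947)
(-13465 + t) + 7376 = (-13465 + 6947) + 7376 = -6518 + 7376 = 858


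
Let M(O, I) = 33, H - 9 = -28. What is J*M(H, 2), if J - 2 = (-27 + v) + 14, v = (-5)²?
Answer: 462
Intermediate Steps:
H = -19 (H = 9 - 28 = -19)
v = 25
J = 14 (J = 2 + ((-27 + 25) + 14) = 2 + (-2 + 14) = 2 + 12 = 14)
J*M(H, 2) = 14*33 = 462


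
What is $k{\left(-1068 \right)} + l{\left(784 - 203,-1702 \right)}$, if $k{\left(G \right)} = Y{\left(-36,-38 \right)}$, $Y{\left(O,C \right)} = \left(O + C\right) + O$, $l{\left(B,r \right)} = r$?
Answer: $-1812$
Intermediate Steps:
$Y{\left(O,C \right)} = C + 2 O$ ($Y{\left(O,C \right)} = \left(C + O\right) + O = C + 2 O$)
$k{\left(G \right)} = -110$ ($k{\left(G \right)} = -38 + 2 \left(-36\right) = -38 - 72 = -110$)
$k{\left(-1068 \right)} + l{\left(784 - 203,-1702 \right)} = -110 - 1702 = -1812$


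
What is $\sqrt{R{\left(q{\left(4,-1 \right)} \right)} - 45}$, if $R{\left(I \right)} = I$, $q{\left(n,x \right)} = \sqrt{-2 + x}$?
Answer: $\sqrt{-45 + i \sqrt{3}} \approx 0.12908 + 6.7094 i$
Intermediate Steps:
$\sqrt{R{\left(q{\left(4,-1 \right)} \right)} - 45} = \sqrt{\sqrt{-2 - 1} - 45} = \sqrt{\sqrt{-3} - 45} = \sqrt{i \sqrt{3} - 45} = \sqrt{-45 + i \sqrt{3}}$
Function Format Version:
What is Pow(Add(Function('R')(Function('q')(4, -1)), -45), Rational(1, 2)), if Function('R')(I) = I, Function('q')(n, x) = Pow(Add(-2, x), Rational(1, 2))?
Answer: Pow(Add(-45, Mul(I, Pow(3, Rational(1, 2)))), Rational(1, 2)) ≈ Add(0.12908, Mul(6.7094, I))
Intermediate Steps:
Pow(Add(Function('R')(Function('q')(4, -1)), -45), Rational(1, 2)) = Pow(Add(Pow(Add(-2, -1), Rational(1, 2)), -45), Rational(1, 2)) = Pow(Add(Pow(-3, Rational(1, 2)), -45), Rational(1, 2)) = Pow(Add(Mul(I, Pow(3, Rational(1, 2))), -45), Rational(1, 2)) = Pow(Add(-45, Mul(I, Pow(3, Rational(1, 2)))), Rational(1, 2))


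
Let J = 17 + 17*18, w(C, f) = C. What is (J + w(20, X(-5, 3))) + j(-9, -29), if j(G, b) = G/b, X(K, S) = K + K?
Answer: 9956/29 ≈ 343.31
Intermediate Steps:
X(K, S) = 2*K
J = 323 (J = 17 + 306 = 323)
(J + w(20, X(-5, 3))) + j(-9, -29) = (323 + 20) - 9/(-29) = 343 - 9*(-1/29) = 343 + 9/29 = 9956/29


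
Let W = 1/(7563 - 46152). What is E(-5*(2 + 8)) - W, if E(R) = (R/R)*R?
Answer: -1929449/38589 ≈ -50.000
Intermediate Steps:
W = -1/38589 (W = 1/(-38589) = -1/38589 ≈ -2.5914e-5)
E(R) = R (E(R) = 1*R = R)
E(-5*(2 + 8)) - W = -5*(2 + 8) - 1*(-1/38589) = -5*10 + 1/38589 = -50 + 1/38589 = -1929449/38589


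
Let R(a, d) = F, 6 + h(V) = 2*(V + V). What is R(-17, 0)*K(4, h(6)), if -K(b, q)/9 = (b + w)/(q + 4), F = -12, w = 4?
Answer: 432/11 ≈ 39.273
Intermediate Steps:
h(V) = -6 + 4*V (h(V) = -6 + 2*(V + V) = -6 + 2*(2*V) = -6 + 4*V)
R(a, d) = -12
K(b, q) = -9*(4 + b)/(4 + q) (K(b, q) = -9*(b + 4)/(q + 4) = -9*(4 + b)/(4 + q))
R(-17, 0)*K(4, h(6)) = -108*(-4 - 1*4)/(4 + (-6 + 4*6)) = -108*(-4 - 4)/(4 + (-6 + 24)) = -108*(-8)/(4 + 18) = -108*(-8)/22 = -12*(-36/11) = 432/11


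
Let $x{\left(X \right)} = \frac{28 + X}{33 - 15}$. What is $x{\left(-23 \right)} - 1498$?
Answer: $- \frac{26959}{18} \approx -1497.7$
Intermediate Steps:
$x{\left(X \right)} = \frac{14}{9} + \frac{X}{18}$ ($x{\left(X \right)} = \frac{28 + X}{18} = \left(28 + X\right) \frac{1}{18} = \frac{14}{9} + \frac{X}{18}$)
$x{\left(-23 \right)} - 1498 = \left(\frac{14}{9} + \frac{1}{18} \left(-23\right)\right) - 1498 = \left(\frac{14}{9} - \frac{23}{18}\right) - 1498 = \frac{5}{18} - 1498 = - \frac{26959}{18}$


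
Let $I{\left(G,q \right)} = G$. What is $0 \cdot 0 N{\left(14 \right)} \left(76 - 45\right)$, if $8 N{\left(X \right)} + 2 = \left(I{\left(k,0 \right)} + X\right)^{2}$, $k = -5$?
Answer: $0$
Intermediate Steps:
$N{\left(X \right)} = - \frac{1}{4} + \frac{\left(-5 + X\right)^{2}}{8}$
$0 \cdot 0 N{\left(14 \right)} \left(76 - 45\right) = 0 \cdot 0 \left(- \frac{1}{4} + \frac{\left(-5 + 14\right)^{2}}{8}\right) \left(76 - 45\right) = 0 \left(- \frac{1}{4} + \frac{9^{2}}{8}\right) 31 = 0 \left(- \frac{1}{4} + \frac{1}{8} \cdot 81\right) 31 = 0 \left(- \frac{1}{4} + \frac{81}{8}\right) 31 = 0 \cdot \frac{79}{8} \cdot 31 = 0 \cdot 31 = 0$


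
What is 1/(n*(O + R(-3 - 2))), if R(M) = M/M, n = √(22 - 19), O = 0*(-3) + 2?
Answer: √3/9 ≈ 0.19245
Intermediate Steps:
O = 2 (O = 0 + 2 = 2)
n = √3 ≈ 1.7320
R(M) = 1
1/(n*(O + R(-3 - 2))) = 1/(√3*(2 + 1)) = 1/(√3*3) = 1/(3*√3) = √3/9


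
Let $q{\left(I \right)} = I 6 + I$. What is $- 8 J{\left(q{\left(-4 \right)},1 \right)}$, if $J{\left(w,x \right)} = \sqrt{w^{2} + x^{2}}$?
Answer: $- 8 \sqrt{785} \approx -224.14$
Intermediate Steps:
$q{\left(I \right)} = 7 I$ ($q{\left(I \right)} = 6 I + I = 7 I$)
$- 8 J{\left(q{\left(-4 \right)},1 \right)} = - 8 \sqrt{\left(7 \left(-4\right)\right)^{2} + 1^{2}} = - 8 \sqrt{\left(-28\right)^{2} + 1} = - 8 \sqrt{784 + 1} = - 8 \sqrt{785}$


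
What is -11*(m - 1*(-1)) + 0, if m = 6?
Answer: -77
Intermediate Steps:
-11*(m - 1*(-1)) + 0 = -11*(6 - 1*(-1)) + 0 = -11*(6 + 1) + 0 = -11*7 + 0 = -77 + 0 = -77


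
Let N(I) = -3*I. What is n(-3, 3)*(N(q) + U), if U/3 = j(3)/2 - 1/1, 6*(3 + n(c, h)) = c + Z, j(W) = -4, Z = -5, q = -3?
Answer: 0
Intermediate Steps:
n(c, h) = -23/6 + c/6 (n(c, h) = -3 + (c - 5)/6 = -3 + (-5 + c)/6 = -3 + (-⅚ + c/6) = -23/6 + c/6)
U = -9 (U = 3*(-4/2 - 1/1) = 3*(-4*½ - 1*1) = 3*(-2 - 1) = 3*(-3) = -9)
n(-3, 3)*(N(q) + U) = (-23/6 + (⅙)*(-3))*(-3*(-3) - 9) = (-23/6 - ½)*(9 - 9) = -13/3*0 = 0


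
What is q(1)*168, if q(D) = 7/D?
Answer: 1176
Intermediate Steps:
q(1)*168 = (7/1)*168 = (7*1)*168 = 7*168 = 1176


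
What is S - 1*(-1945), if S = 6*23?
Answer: 2083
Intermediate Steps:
S = 138
S - 1*(-1945) = 138 - 1*(-1945) = 138 + 1945 = 2083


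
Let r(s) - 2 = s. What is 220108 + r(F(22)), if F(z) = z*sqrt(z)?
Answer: 220110 + 22*sqrt(22) ≈ 2.2021e+5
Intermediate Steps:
F(z) = z**(3/2)
r(s) = 2 + s
220108 + r(F(22)) = 220108 + (2 + 22**(3/2)) = 220108 + (2 + 22*sqrt(22)) = 220110 + 22*sqrt(22)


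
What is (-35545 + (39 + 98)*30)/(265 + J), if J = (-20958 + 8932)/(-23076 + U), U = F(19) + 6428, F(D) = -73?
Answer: -525624635/4443091 ≈ -118.30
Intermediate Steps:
U = 6355 (U = -73 + 6428 = 6355)
J = 12026/16721 (J = (-20958 + 8932)/(-23076 + 6355) = -12026/(-16721) = -12026*(-1/16721) = 12026/16721 ≈ 0.71922)
(-35545 + (39 + 98)*30)/(265 + J) = (-35545 + (39 + 98)*30)/(265 + 12026/16721) = (-35545 + 137*30)/(4443091/16721) = (-35545 + 4110)*(16721/4443091) = -31435*16721/4443091 = -525624635/4443091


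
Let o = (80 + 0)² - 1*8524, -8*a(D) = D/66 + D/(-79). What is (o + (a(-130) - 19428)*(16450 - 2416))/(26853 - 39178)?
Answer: 947745677321/42841700 ≈ 22122.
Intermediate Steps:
a(D) = -13*D/41712 (a(D) = -(D/66 + D/(-79))/8 = -(D*(1/66) + D*(-1/79))/8 = -(D/66 - D/79)/8 = -13*D/41712)
o = -2124 (o = 80² - 8524 = 6400 - 8524 = -2124)
(o + (a(-130) - 19428)*(16450 - 2416))/(26853 - 39178) = (-2124 + (-13/41712*(-130) - 19428)*(16450 - 2416))/(26853 - 39178) = (-2124 + (845/20856 - 19428)*14034)/(-12325) = (-2124 - 405189523/20856*14034)*(-1/12325) = (-2124 - 947738294297/3476)*(-1/12325) = -947745677321/3476*(-1/12325) = 947745677321/42841700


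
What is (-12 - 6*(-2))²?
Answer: 0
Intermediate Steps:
(-12 - 6*(-2))² = (-12 + 12)² = 0² = 0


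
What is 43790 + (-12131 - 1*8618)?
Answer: 23041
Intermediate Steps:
43790 + (-12131 - 1*8618) = 43790 + (-12131 - 8618) = 43790 - 20749 = 23041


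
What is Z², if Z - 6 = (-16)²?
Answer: 68644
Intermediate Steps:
Z = 262 (Z = 6 + (-16)² = 6 + 256 = 262)
Z² = 262² = 68644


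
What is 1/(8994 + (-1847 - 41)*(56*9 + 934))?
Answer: -1/2705950 ≈ -3.6956e-7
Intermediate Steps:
1/(8994 + (-1847 - 41)*(56*9 + 934)) = 1/(8994 - 1888*(504 + 934)) = 1/(8994 - 1888*1438) = 1/(8994 - 2714944) = 1/(-2705950) = -1/2705950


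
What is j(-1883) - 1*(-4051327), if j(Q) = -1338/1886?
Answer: 3820400692/943 ≈ 4.0513e+6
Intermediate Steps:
j(Q) = -669/943 (j(Q) = -1338*1/1886 = -669/943)
j(-1883) - 1*(-4051327) = -669/943 - 1*(-4051327) = -669/943 + 4051327 = 3820400692/943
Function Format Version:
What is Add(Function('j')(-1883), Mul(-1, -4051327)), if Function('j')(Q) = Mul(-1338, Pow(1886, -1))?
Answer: Rational(3820400692, 943) ≈ 4.0513e+6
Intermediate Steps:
Function('j')(Q) = Rational(-669, 943) (Function('j')(Q) = Mul(-1338, Rational(1, 1886)) = Rational(-669, 943))
Add(Function('j')(-1883), Mul(-1, -4051327)) = Add(Rational(-669, 943), Mul(-1, -4051327)) = Add(Rational(-669, 943), 4051327) = Rational(3820400692, 943)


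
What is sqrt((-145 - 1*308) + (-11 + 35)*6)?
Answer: I*sqrt(309) ≈ 17.578*I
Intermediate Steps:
sqrt((-145 - 1*308) + (-11 + 35)*6) = sqrt((-145 - 308) + 24*6) = sqrt(-453 + 144) = sqrt(-309) = I*sqrt(309)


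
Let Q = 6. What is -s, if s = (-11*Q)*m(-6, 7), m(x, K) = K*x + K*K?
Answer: 462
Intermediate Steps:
m(x, K) = K**2 + K*x (m(x, K) = K*x + K**2 = K**2 + K*x)
s = -462 (s = (-11*6)*(7*(7 - 6)) = -462 ≈ -462.00)
-s = -1*(-462) = 462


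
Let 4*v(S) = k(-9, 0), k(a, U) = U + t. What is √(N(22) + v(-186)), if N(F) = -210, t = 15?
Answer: 5*I*√33/2 ≈ 14.361*I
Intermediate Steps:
k(a, U) = 15 + U (k(a, U) = U + 15 = 15 + U)
v(S) = 15/4 (v(S) = (15 + 0)/4 = (¼)*15 = 15/4)
√(N(22) + v(-186)) = √(-210 + 15/4) = √(-825/4) = 5*I*√33/2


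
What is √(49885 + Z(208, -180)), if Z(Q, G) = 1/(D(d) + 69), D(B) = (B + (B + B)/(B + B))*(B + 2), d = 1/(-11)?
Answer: 2*√101511127509/2853 ≈ 223.35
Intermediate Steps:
d = -1/11 ≈ -0.090909
D(B) = (1 + B)*(2 + B) (D(B) = (B + (2*B)/((2*B)))*(2 + B) = (B + (2*B)*(1/(2*B)))*(2 + B) = (B + 1)*(2 + B) = (1 + B)*(2 + B))
Z(Q, G) = 121/8559 (Z(Q, G) = 1/((2 + (-1/11)² + 3*(-1/11)) + 69) = 1/((2 + 1/121 - 3/11) + 69) = 1/(210/121 + 69) = 1/(8559/121) = 121/8559)
√(49885 + Z(208, -180)) = √(49885 + 121/8559) = √(426965836/8559) = 2*√101511127509/2853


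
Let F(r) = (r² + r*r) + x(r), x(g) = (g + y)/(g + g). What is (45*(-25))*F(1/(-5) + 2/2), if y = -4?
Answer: 810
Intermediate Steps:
x(g) = (-4 + g)/(2*g) (x(g) = (g - 4)/(g + g) = (-4 + g)/((2*g)) = (-4 + g)*(1/(2*g)) = (-4 + g)/(2*g))
F(r) = 2*r² + (-4 + r)/(2*r) (F(r) = (r² + r*r) + (-4 + r)/(2*r) = (r² + r²) + (-4 + r)/(2*r) = 2*r² + (-4 + r)/(2*r))
(45*(-25))*F(1/(-5) + 2/2) = (45*(-25))*((-4 + (1/(-5) + 2/2) + 4*(1/(-5) + 2/2)³)/(2*(1/(-5) + 2/2))) = -1125*(-4 + (1*(-⅕) + 2*(½)) + 4*(1*(-⅕) + 2*(½))³)/(2*(1*(-⅕) + 2*(½))) = -1125*(-4 + (-⅕ + 1) + 4*(-⅕ + 1)³)/(2*(-⅕ + 1)) = -1125*(-4 + ⅘ + 4*(⅘)³)/(2*⅘) = -1125*5*(-4 + ⅘ + 4*(64/125))/(2*4) = -1125*5*(-4 + ⅘ + 256/125)/(2*4) = -1125*5*(-144)/(2*4*125) = -1125*(-18/25) = 810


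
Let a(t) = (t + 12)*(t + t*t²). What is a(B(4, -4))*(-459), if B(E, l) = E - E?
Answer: 0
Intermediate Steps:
B(E, l) = 0
a(t) = (12 + t)*(t + t³)
a(B(4, -4))*(-459) = (0*(12 + 0 + 0³ + 12*0²))*(-459) = (0*(12 + 0 + 0 + 12*0))*(-459) = (0*(12 + 0 + 0 + 0))*(-459) = (0*12)*(-459) = 0*(-459) = 0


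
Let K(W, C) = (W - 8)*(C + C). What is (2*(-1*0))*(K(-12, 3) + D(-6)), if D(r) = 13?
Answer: 0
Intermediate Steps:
K(W, C) = 2*C*(-8 + W) (K(W, C) = (-8 + W)*(2*C) = 2*C*(-8 + W))
(2*(-1*0))*(K(-12, 3) + D(-6)) = (2*(-1*0))*(2*3*(-8 - 12) + 13) = (2*0)*(2*3*(-20) + 13) = 0*(-120 + 13) = 0*(-107) = 0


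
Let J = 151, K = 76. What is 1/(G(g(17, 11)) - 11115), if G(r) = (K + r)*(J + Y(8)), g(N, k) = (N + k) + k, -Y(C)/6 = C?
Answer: 1/730 ≈ 0.0013699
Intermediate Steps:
Y(C) = -6*C
g(N, k) = N + 2*k
G(r) = 7828 + 103*r (G(r) = (76 + r)*(151 - 6*8) = (76 + r)*(151 - 48) = (76 + r)*103 = 7828 + 103*r)
1/(G(g(17, 11)) - 11115) = 1/((7828 + 103*(17 + 2*11)) - 11115) = 1/((7828 + 103*(17 + 22)) - 11115) = 1/((7828 + 103*39) - 11115) = 1/((7828 + 4017) - 11115) = 1/(11845 - 11115) = 1/730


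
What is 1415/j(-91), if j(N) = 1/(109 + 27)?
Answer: 192440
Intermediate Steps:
j(N) = 1/136
1415/j(-91) = 1415/(1/136) = 1415*136 = 192440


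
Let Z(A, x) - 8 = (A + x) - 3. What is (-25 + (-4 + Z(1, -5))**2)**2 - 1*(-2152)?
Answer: 2408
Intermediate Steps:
Z(A, x) = 5 + A + x (Z(A, x) = 8 + ((A + x) - 3) = 8 + (-3 + A + x) = 5 + A + x)
(-25 + (-4 + Z(1, -5))**2)**2 - 1*(-2152) = (-25 + (-4 + (5 + 1 - 5))**2)**2 - 1*(-2152) = (-25 + (-4 + 1)**2)**2 + 2152 = (-25 + (-3)**2)**2 + 2152 = (-25 + 9)**2 + 2152 = (-16)**2 + 2152 = 256 + 2152 = 2408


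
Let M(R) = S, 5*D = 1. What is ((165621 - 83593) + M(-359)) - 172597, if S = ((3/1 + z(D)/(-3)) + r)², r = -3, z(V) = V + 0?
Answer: -20378024/225 ≈ -90569.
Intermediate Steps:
D = ⅕ (D = (⅕)*1 = ⅕ ≈ 0.20000)
z(V) = V
S = 1/225 (S = ((3/1 + (⅕)/(-3)) - 3)² = ((3*1 + (⅕)*(-⅓)) - 3)² = ((3 - 1/15) - 3)² = (44/15 - 3)² = (-1/15)² = 1/225 ≈ 0.0044444)
M(R) = 1/225
((165621 - 83593) + M(-359)) - 172597 = ((165621 - 83593) + 1/225) - 172597 = (82028 + 1/225) - 172597 = 18456301/225 - 172597 = -20378024/225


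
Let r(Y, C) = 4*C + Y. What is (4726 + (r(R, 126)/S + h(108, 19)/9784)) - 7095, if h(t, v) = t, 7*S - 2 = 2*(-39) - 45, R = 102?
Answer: -711516119/295966 ≈ -2404.0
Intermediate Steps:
S = -121/7 (S = 2/7 + (2*(-39) - 45)/7 = 2/7 + (-78 - 45)/7 = 2/7 + (1/7)*(-123) = 2/7 - 123/7 = -121/7 ≈ -17.286)
r(Y, C) = Y + 4*C
(4726 + (r(R, 126)/S + h(108, 19)/9784)) - 7095 = (4726 + ((102 + 4*126)/(-121/7) + 108/9784)) - 7095 = (4726 + ((102 + 504)*(-7/121) + 108*(1/9784))) - 7095 = (4726 + (606*(-7/121) + 27/2446)) - 7095 = (4726 + (-4242/121 + 27/2446)) - 7095 = (4726 - 10372665/295966) - 7095 = 1388362651/295966 - 7095 = -711516119/295966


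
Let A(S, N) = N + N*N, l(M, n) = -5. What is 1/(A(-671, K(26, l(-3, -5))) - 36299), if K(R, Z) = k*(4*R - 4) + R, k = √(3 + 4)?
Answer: 34403/986936409 - 5300*√7/986936409 ≈ 2.0650e-5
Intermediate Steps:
k = √7 ≈ 2.6458
K(R, Z) = R + √7*(-4 + 4*R) (K(R, Z) = √7*(4*R - 4) + R = √7*(-4 + 4*R) + R = R + √7*(-4 + 4*R))
A(S, N) = N + N²
1/(A(-671, K(26, l(-3, -5))) - 36299) = 1/((26 - 4*√7 + 4*26*√7)*(1 + (26 - 4*√7 + 4*26*√7)) - 36299) = 1/((26 - 4*√7 + 104*√7)*(1 + (26 - 4*√7 + 104*√7)) - 36299) = 1/((26 + 100*√7)*(1 + (26 + 100*√7)) - 36299) = 1/((26 + 100*√7)*(27 + 100*√7) - 36299) = 1/(-36299 + (26 + 100*√7)*(27 + 100*√7))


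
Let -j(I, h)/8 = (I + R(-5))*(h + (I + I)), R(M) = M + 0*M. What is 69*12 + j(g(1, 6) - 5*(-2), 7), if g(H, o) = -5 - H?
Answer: 948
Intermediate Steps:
R(M) = M (R(M) = M + 0 = M)
j(I, h) = -8*(-5 + I)*(h + 2*I) (j(I, h) = -8*(I - 5)*(h + (I + I)) = -8*(-5 + I)*(h + 2*I))
69*12 + j(g(1, 6) - 5*(-2), 7) = 69*12 + (-16*((-5 - 1*1) - 5*(-2))**2 + 40*7 + 80*((-5 - 1*1) - 5*(-2)) - 8*((-5 - 1*1) - 5*(-2))*7) = 828 + (-16*((-5 - 1) + 10)**2 + 280 + 80*((-5 - 1) + 10) - 8*((-5 - 1) + 10)*7) = 828 + (-16*(-6 + 10)**2 + 280 + 80*(-6 + 10) - 8*(-6 + 10)*7) = 828 + (-16*4**2 + 280 + 80*4 - 8*4*7) = 828 + (-16*16 + 280 + 320 - 224) = 828 + (-256 + 280 + 320 - 224) = 828 + 120 = 948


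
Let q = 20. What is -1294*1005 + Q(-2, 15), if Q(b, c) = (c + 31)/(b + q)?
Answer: -11704207/9 ≈ -1.3005e+6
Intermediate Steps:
Q(b, c) = (31 + c)/(20 + b) (Q(b, c) = (c + 31)/(b + 20) = (31 + c)/(20 + b))
-1294*1005 + Q(-2, 15) = -1294*1005 + (31 + 15)/(20 - 2) = -1300470 + 46/18 = -1300470 + (1/18)*46 = -1300470 + 23/9 = -11704207/9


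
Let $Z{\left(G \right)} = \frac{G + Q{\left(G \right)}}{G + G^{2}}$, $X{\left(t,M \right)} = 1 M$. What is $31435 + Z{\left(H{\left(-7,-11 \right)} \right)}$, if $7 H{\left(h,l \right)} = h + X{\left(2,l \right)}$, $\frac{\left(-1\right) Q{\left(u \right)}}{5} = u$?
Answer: $\frac{345813}{11} \approx 31438.0$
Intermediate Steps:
$Q{\left(u \right)} = - 5 u$
$X{\left(t,M \right)} = M$
$H{\left(h,l \right)} = \frac{h}{7} + \frac{l}{7}$ ($H{\left(h,l \right)} = \frac{h + l}{7} = \frac{h}{7} + \frac{l}{7}$)
$Z{\left(G \right)} = - \frac{4 G}{G + G^{2}}$ ($Z{\left(G \right)} = \frac{G - 5 G}{G + G^{2}} = \frac{\left(-4\right) G}{G + G^{2}} = - \frac{4 G}{G + G^{2}}$)
$31435 + Z{\left(H{\left(-7,-11 \right)} \right)} = 31435 - \frac{4}{1 + \left(\frac{1}{7} \left(-7\right) + \frac{1}{7} \left(-11\right)\right)} = 31435 - \frac{4}{1 - \frac{18}{7}} = 31435 - \frac{4}{- \frac{11}{7}} = 31435 - - \frac{28}{11} = 31435 + \frac{28}{11} = \frac{345813}{11}$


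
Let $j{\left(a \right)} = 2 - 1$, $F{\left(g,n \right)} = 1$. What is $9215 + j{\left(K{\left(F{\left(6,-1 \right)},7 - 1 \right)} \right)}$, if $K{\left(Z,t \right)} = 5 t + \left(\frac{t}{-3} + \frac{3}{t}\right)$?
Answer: $9216$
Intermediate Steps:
$K{\left(Z,t \right)} = \frac{3}{t} + \frac{14 t}{3}$ ($K{\left(Z,t \right)} = 5 t + \left(t \left(- \frac{1}{3}\right) + \frac{3}{t}\right) = 5 t - \left(- \frac{3}{t} + \frac{t}{3}\right) = \frac{3}{t} + \frac{14 t}{3}$)
$j{\left(a \right)} = 1$ ($j{\left(a \right)} = 2 - 1 = 1$)
$9215 + j{\left(K{\left(F{\left(6,-1 \right)},7 - 1 \right)} \right)} = 9215 + 1 = 9216$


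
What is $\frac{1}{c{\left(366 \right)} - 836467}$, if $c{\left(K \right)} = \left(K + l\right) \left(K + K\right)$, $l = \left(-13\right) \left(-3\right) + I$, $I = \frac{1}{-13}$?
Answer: $- \frac{13}{7020823} \approx -1.8516 \cdot 10^{-6}$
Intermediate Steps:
$I = - \frac{1}{13} \approx -0.076923$
$l = \frac{506}{13}$ ($l = \left(-13\right) \left(-3\right) - \frac{1}{13} = 39 - \frac{1}{13} = \frac{506}{13} \approx 38.923$)
$c{\left(K \right)} = 2 K \left(\frac{506}{13} + K\right)$ ($c{\left(K \right)} = \left(K + \frac{506}{13}\right) \left(K + K\right) = \left(\frac{506}{13} + K\right) 2 K = 2 K \left(\frac{506}{13} + K\right)$)
$\frac{1}{c{\left(366 \right)} - 836467} = \frac{1}{\frac{2}{13} \cdot 366 \left(506 + 13 \cdot 366\right) - 836467} = \frac{1}{\frac{2}{13} \cdot 366 \left(506 + 4758\right) - 836467} = \frac{1}{\frac{2}{13} \cdot 366 \cdot 5264 - 836467} = \frac{1}{\frac{3853248}{13} - 836467} = \frac{1}{- \frac{7020823}{13}} = - \frac{13}{7020823}$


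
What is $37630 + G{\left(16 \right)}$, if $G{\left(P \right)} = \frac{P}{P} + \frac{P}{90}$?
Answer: $\frac{1693403}{45} \approx 37631.0$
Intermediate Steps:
$G{\left(P \right)} = 1 + \frac{P}{90}$ ($G{\left(P \right)} = 1 + P \frac{1}{90} = 1 + \frac{P}{90}$)
$37630 + G{\left(16 \right)} = 37630 + \left(1 + \frac{1}{90} \cdot 16\right) = 37630 + \left(1 + \frac{8}{45}\right) = 37630 + \frac{53}{45} = \frac{1693403}{45}$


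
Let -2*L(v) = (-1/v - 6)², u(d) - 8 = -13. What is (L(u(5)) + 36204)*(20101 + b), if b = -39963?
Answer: -17968744229/25 ≈ -7.1875e+8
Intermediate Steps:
u(d) = -5 (u(d) = 8 - 13 = -5)
L(v) = -(-6 - 1/v)²/2 (L(v) = -(-1/v - 6)²/2 = -(-6 - 1/v)²/2)
(L(u(5)) + 36204)*(20101 + b) = (-½*(1 + 6*(-5))²/(-5)² + 36204)*(20101 - 39963) = (-½*1/25*(1 - 30)² + 36204)*(-19862) = (-½*1/25*(-29)² + 36204)*(-19862) = (-½*1/25*841 + 36204)*(-19862) = (-841/50 + 36204)*(-19862) = (1809359/50)*(-19862) = -17968744229/25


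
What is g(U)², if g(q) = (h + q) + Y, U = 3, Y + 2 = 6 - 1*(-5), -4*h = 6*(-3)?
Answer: 1089/4 ≈ 272.25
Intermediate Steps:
h = 9/2 (h = -3*(-3)/2 = -¼*(-18) = 9/2 ≈ 4.5000)
Y = 9 (Y = -2 + (6 - 1*(-5)) = -2 + (6 + 5) = -2 + 11 = 9)
g(q) = 27/2 + q (g(q) = (9/2 + q) + 9 = 27/2 + q)
g(U)² = (27/2 + 3)² = (33/2)² = 1089/4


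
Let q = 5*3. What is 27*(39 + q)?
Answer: 1458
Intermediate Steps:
q = 15
27*(39 + q) = 27*(39 + 15) = 27*54 = 1458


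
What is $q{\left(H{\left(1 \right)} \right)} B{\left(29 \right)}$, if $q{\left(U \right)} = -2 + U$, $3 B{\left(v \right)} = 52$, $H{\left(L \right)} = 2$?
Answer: $0$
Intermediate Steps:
$B{\left(v \right)} = \frac{52}{3}$ ($B{\left(v \right)} = \frac{1}{3} \cdot 52 = \frac{52}{3}$)
$q{\left(H{\left(1 \right)} \right)} B{\left(29 \right)} = \left(-2 + 2\right) \frac{52}{3} = 0 \cdot \frac{52}{3} = 0$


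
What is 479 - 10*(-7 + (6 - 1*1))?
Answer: 499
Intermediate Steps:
479 - 10*(-7 + (6 - 1*1)) = 479 - 10*(-7 + (6 - 1)) = 479 - 10*(-7 + 5) = 479 - 10*(-2) = 479 - 1*(-20) = 479 + 20 = 499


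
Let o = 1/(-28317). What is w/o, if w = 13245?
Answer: -375058665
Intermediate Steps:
o = -1/28317 ≈ -3.5314e-5
w/o = 13245/(-1/28317) = 13245*(-28317) = -375058665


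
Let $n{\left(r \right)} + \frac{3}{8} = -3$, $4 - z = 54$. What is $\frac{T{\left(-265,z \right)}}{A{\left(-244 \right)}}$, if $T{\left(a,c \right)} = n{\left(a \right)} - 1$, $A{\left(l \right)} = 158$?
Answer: $- \frac{35}{1264} \approx -0.02769$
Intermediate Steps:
$z = -50$ ($z = 4 - 54 = -50$)
$n{\left(r \right)} = - \frac{27}{8}$ ($n{\left(r \right)} = - \frac{3}{8} - 3 = - \frac{27}{8}$)
$T{\left(a,c \right)} = - \frac{35}{8}$ ($T{\left(a,c \right)} = - \frac{27}{8} - 1 = - \frac{35}{8}$)
$\frac{T{\left(-265,z \right)}}{A{\left(-244 \right)}} = - \frac{35}{8 \cdot 158} = \left(- \frac{35}{8}\right) \frac{1}{158} = - \frac{35}{1264}$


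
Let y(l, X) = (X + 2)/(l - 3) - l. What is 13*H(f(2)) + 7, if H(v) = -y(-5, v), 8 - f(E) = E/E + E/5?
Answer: -1761/40 ≈ -44.025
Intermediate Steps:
y(l, X) = -l + (2 + X)/(-3 + l) (y(l, X) = (2 + X)/(-3 + l) - l = -l + (2 + X)/(-3 + l))
f(E) = 7 - E/5 (f(E) = 8 - (E/E + E/5) = 8 - (1 + E*(⅕)) = 8 - (1 + E/5) = 8 + (-1 - E/5) = 7 - E/5)
H(v) = -19/4 + v/8 (H(v) = -(2 + v - 1*(-5)² + 3*(-5))/(-3 - 5) = -(2 + v - 1*25 - 15)/(-8) = -(-1)*(2 + v - 25 - 15)/8 = -(-1)*(-38 + v)/8 = -(19/4 - v/8) = -19/4 + v/8)
13*H(f(2)) + 7 = 13*(-19/4 + (7 - ⅕*2)/8) + 7 = 13*(-19/4 + (7 - ⅖)/8) + 7 = 13*(-19/4 + (⅛)*(33/5)) + 7 = 13*(-19/4 + 33/40) + 7 = 13*(-157/40) + 7 = -2041/40 + 7 = -1761/40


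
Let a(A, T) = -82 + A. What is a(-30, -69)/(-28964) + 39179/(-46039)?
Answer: -40343721/47624057 ≈ -0.84713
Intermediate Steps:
a(-30, -69)/(-28964) + 39179/(-46039) = (-82 - 30)/(-28964) + 39179/(-46039) = -112*(-1/28964) + 39179*(-1/46039) = 28/7241 - 5597/6577 = -40343721/47624057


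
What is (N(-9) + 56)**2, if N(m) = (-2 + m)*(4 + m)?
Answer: 12321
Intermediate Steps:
(N(-9) + 56)**2 = ((-8 + (-9)**2 + 2*(-9)) + 56)**2 = ((-8 + 81 - 18) + 56)**2 = (55 + 56)**2 = 111**2 = 12321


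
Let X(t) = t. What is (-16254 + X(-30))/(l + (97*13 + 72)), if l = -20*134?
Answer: 5428/449 ≈ 12.089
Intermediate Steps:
l = -2680
(-16254 + X(-30))/(l + (97*13 + 72)) = (-16254 - 30)/(-2680 + (97*13 + 72)) = -16284/(-2680 + (1261 + 72)) = -16284/(-2680 + 1333) = -16284/(-1347) = -16284*(-1/1347) = 5428/449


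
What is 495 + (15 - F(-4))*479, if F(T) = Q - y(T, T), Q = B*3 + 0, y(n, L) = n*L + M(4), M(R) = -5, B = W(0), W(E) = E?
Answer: 12949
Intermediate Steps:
B = 0
y(n, L) = -5 + L*n (y(n, L) = n*L - 5 = L*n - 5 = -5 + L*n)
Q = 0 (Q = 0*3 + 0 = 0 + 0 = 0)
F(T) = 5 - T² (F(T) = 0 - (-5 + T*T) = 0 - (-5 + T²) = 0 + (5 - T²) = 5 - T²)
495 + (15 - F(-4))*479 = 495 + (15 - (5 - 1*(-4)²))*479 = 495 + (15 - (5 - 1*16))*479 = 495 + (15 - (5 - 16))*479 = 495 + (15 - 1*(-11))*479 = 495 + (15 + 11)*479 = 495 + 26*479 = 495 + 12454 = 12949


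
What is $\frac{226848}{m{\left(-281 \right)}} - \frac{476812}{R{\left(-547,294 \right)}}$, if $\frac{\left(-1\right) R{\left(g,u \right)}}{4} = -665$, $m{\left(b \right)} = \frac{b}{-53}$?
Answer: $\frac{1137394531}{26695} \approx 42607.0$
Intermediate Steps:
$m{\left(b \right)} = - \frac{b}{53}$ ($m{\left(b \right)} = b \left(- \frac{1}{53}\right) = - \frac{b}{53}$)
$R{\left(g,u \right)} = 2660$ ($R{\left(g,u \right)} = \left(-4\right) \left(-665\right) = 2660$)
$\frac{226848}{m{\left(-281 \right)}} - \frac{476812}{R{\left(-547,294 \right)}} = \frac{226848}{\left(- \frac{1}{53}\right) \left(-281\right)} - \frac{476812}{2660} = \frac{226848}{\frac{281}{53}} - \frac{17029}{95} = 226848 \cdot \frac{53}{281} - \frac{17029}{95} = \frac{12022944}{281} - \frac{17029}{95} = \frac{1137394531}{26695}$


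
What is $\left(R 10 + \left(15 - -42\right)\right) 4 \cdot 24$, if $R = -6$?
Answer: $-288$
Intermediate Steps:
$\left(R 10 + \left(15 - -42\right)\right) 4 \cdot 24 = \left(\left(-6\right) 10 + \left(15 - -42\right)\right) 4 \cdot 24 = \left(-60 + \left(15 + 42\right)\right) 96 = \left(-60 + 57\right) 96 = \left(-3\right) 96 = -288$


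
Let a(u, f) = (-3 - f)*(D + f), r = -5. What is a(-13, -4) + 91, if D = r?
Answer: 82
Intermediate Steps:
D = -5
a(u, f) = (-5 + f)*(-3 - f) (a(u, f) = (-3 - f)*(-5 + f) = (-5 + f)*(-3 - f))
a(-13, -4) + 91 = (15 - 1*(-4)² + 2*(-4)) + 91 = (15 - 1*16 - 8) + 91 = (15 - 16 - 8) + 91 = -9 + 91 = 82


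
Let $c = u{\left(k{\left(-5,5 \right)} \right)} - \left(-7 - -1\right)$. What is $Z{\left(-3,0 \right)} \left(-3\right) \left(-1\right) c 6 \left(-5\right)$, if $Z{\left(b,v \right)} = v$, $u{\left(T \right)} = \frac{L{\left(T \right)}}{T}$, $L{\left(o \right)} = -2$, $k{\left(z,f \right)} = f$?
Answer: $0$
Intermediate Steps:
$u{\left(T \right)} = - \frac{2}{T}$
$c = \frac{28}{5}$ ($c = - \frac{2}{5} - \left(-7 - -1\right) = \left(-2\right) \frac{1}{5} - \left(-7 + 1\right) = - \frac{2}{5} - -6 = - \frac{2}{5} + 6 = \frac{28}{5} \approx 5.6$)
$Z{\left(-3,0 \right)} \left(-3\right) \left(-1\right) c 6 \left(-5\right) = 0 \left(-3\right) \left(-1\right) \frac{28}{5} \cdot 6 \left(-5\right) = 0 \left(-1\right) \frac{28}{5} \left(-30\right) = 0 \cdot \frac{28}{5} \left(-30\right) = 0 \left(-30\right) = 0$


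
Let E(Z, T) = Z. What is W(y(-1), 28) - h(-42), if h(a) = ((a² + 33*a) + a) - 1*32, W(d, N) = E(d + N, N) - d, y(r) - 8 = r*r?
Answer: -276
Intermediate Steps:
y(r) = 8 + r² (y(r) = 8 + r*r = 8 + r²)
W(d, N) = N (W(d, N) = (d + N) - d = (N + d) - d = N)
h(a) = -32 + a² + 34*a (h(a) = (a² + 34*a) - 32 = -32 + a² + 34*a)
W(y(-1), 28) - h(-42) = 28 - (-32 + (-42)² + 34*(-42)) = 28 - (-32 + 1764 - 1428) = 28 - 1*304 = 28 - 304 = -276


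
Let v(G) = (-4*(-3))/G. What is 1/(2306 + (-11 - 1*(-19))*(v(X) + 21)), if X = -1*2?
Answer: 1/2426 ≈ 0.00041220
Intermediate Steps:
X = -2
v(G) = 12/G
1/(2306 + (-11 - 1*(-19))*(v(X) + 21)) = 1/(2306 + (-11 - 1*(-19))*(12/(-2) + 21)) = 1/(2306 + (-11 + 19)*(12*(-1/2) + 21)) = 1/(2306 + 8*(-6 + 21)) = 1/(2306 + 8*15) = 1/(2306 + 120) = 1/2426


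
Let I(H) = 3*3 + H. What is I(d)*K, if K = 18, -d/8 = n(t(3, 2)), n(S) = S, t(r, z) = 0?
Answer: 162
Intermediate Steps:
d = 0 (d = -8*0 = 0)
I(H) = 9 + H
I(d)*K = (9 + 0)*18 = 9*18 = 162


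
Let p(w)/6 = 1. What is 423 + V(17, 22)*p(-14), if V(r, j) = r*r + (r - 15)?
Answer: 2169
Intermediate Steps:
V(r, j) = -15 + r + r**2 (V(r, j) = r**2 + (-15 + r) = -15 + r + r**2)
p(w) = 6 (p(w) = 6*1 = 6)
423 + V(17, 22)*p(-14) = 423 + (-15 + 17 + 17**2)*6 = 423 + (-15 + 17 + 289)*6 = 423 + 291*6 = 423 + 1746 = 2169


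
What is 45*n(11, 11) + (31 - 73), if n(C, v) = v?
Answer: 453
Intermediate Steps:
45*n(11, 11) + (31 - 73) = 45*11 + (31 - 73) = 495 - 42 = 453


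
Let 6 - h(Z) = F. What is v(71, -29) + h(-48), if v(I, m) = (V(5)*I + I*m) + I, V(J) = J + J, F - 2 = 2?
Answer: -1276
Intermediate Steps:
F = 4 (F = 2 + 2 = 4)
h(Z) = 2 (h(Z) = 6 - 1*4 = 6 - 4 = 2)
V(J) = 2*J
v(I, m) = 11*I + I*m (v(I, m) = ((2*5)*I + I*m) + I = (10*I + I*m) + I = 11*I + I*m)
v(71, -29) + h(-48) = 71*(11 - 29) + 2 = 71*(-18) + 2 = -1278 + 2 = -1276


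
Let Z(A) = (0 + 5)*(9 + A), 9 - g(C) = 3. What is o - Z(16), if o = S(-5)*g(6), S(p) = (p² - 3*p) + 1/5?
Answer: 581/5 ≈ 116.20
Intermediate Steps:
g(C) = 6 (g(C) = 9 - 1*3 = 9 - 3 = 6)
Z(A) = 45 + 5*A (Z(A) = 5*(9 + A) = 45 + 5*A)
S(p) = ⅕ + p² - 3*p (S(p) = (p² - 3*p) + ⅕ = ⅕ + p² - 3*p)
o = 1206/5 (o = (⅕ + (-5)² - 3*(-5))*6 = (⅕ + 25 + 15)*6 = (201/5)*6 = 1206/5 ≈ 241.20)
o - Z(16) = 1206/5 - (45 + 5*16) = 1206/5 - (45 + 80) = 1206/5 - 1*125 = 1206/5 - 125 = 581/5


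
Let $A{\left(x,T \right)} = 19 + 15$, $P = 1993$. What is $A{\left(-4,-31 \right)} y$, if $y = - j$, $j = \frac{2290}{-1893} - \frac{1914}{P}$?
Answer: $\frac{278363848}{3772749} \approx 73.783$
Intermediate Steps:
$A{\left(x,T \right)} = 34$
$j = - \frac{8187172}{3772749}$ ($j = \frac{2290}{-1893} - \frac{1914}{1993} = 2290 \left(- \frac{1}{1893}\right) - \frac{1914}{1993} = - \frac{2290}{1893} - \frac{1914}{1993} = - \frac{8187172}{3772749} \approx -2.1701$)
$y = \frac{8187172}{3772749}$ ($y = \left(-1\right) \left(- \frac{8187172}{3772749}\right) = \frac{8187172}{3772749} \approx 2.1701$)
$A{\left(-4,-31 \right)} y = 34 \cdot \frac{8187172}{3772749} = \frac{278363848}{3772749}$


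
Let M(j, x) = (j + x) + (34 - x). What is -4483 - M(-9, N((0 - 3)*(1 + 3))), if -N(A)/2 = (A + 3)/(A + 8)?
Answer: -4508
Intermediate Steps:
N(A) = -2*(3 + A)/(8 + A) (N(A) = -2*(A + 3)/(A + 8) = -2*(3 + A)/(8 + A))
M(j, x) = 34 + j
-4483 - M(-9, N((0 - 3)*(1 + 3))) = -4483 - (34 - 9) = -4483 - 1*25 = -4483 - 25 = -4508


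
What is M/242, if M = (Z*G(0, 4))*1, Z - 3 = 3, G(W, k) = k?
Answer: 12/121 ≈ 0.099174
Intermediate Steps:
Z = 6 (Z = 3 + 3 = 6)
M = 24 (M = (6*4)*1 = 24*1 = 24)
M/242 = 24/242 = (1/242)*24 = 12/121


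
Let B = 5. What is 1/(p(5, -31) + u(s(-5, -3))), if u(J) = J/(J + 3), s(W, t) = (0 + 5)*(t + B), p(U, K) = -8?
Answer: -13/94 ≈ -0.13830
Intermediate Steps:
s(W, t) = 25 + 5*t (s(W, t) = (0 + 5)*(t + 5) = 5*(5 + t) = 25 + 5*t)
u(J) = J/(3 + J)
1/(p(5, -31) + u(s(-5, -3))) = 1/(-8 + (25 + 5*(-3))/(3 + (25 + 5*(-3)))) = 1/(-8 + (25 - 15)/(3 + (25 - 15))) = 1/(-8 + 10/(3 + 10)) = 1/(-8 + 10/13) = 1/(-94/13) = -13/94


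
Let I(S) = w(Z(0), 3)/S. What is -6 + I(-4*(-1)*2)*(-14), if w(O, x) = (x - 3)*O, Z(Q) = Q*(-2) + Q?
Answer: -6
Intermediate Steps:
Z(Q) = -Q (Z(Q) = -2*Q + Q = -Q)
w(O, x) = O*(-3 + x) (w(O, x) = (-3 + x)*O = O*(-3 + x))
I(S) = 0 (I(S) = ((-1*0)*(-3 + 3))/S = (0*0)/S = 0/S = 0)
-6 + I(-4*(-1)*2)*(-14) = -6 + 0*(-14) = -6 + 0 = -6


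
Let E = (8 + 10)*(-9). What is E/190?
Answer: -81/95 ≈ -0.85263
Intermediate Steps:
E = -162 (E = 18*(-9) = -162)
E/190 = -162/190 = -162*1/190 = -81/95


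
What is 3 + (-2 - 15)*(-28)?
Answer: 479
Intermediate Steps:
3 + (-2 - 15)*(-28) = 3 - 17*(-28) = 3 + 476 = 479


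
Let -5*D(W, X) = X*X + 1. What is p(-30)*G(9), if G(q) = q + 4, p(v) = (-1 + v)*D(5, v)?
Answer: 363103/5 ≈ 72621.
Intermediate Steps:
D(W, X) = -⅕ - X²/5 (D(W, X) = -(X*X + 1)/5 = -(X² + 1)/5 = -(1 + X²)/5 = -⅕ - X²/5)
p(v) = (-1 + v)*(-⅕ - v²/5)
G(q) = 4 + q
p(-30)*G(9) = (-(1 + (-30)²)*(-1 - 30)/5)*(4 + 9) = -⅕*(1 + 900)*(-31)*13 = -⅕*901*(-31)*13 = (27931/5)*13 = 363103/5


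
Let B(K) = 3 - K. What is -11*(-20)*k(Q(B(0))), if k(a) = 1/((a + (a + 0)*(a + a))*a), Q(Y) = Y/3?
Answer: 220/3 ≈ 73.333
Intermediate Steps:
Q(Y) = Y/3 (Q(Y) = Y*(1/3) = Y/3)
k(a) = 1/(a*(a + 2*a**2)) (k(a) = 1/((a + a*(2*a))*a) = 1/((a + 2*a**2)*a) = 1/(a*(a + 2*a**2)))
-11*(-20)*k(Q(B(0))) = -11*(-20)*1/(((3 - 1*0)/3)**2*(1 + 2*((3 - 1*0)/3))) = -(-220)*1/(((3 + 0)/3)**2*(1 + 2*((3 + 0)/3))) = -(-220)*1/(((1/3)*3)**2*(1 + 2*((1/3)*3))) = -(-220)*1/(1**2*(1 + 2*1)) = -(-220)*1/(1 + 2) = -(-220)*1/3 = -(-220)*1*(1/3) = -(-220)/3 = -1*(-220/3) = 220/3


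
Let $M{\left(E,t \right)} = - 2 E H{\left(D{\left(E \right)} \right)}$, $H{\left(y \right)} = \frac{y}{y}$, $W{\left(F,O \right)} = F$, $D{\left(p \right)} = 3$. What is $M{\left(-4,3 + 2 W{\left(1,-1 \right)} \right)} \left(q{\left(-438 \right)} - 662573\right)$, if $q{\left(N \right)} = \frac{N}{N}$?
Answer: $-5300576$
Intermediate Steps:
$H{\left(y \right)} = 1$
$q{\left(N \right)} = 1$
$M{\left(E,t \right)} = - 2 E$ ($M{\left(E,t \right)} = - 2 E 1 = - 2 E$)
$M{\left(-4,3 + 2 W{\left(1,-1 \right)} \right)} \left(q{\left(-438 \right)} - 662573\right) = \left(-2\right) \left(-4\right) \left(1 - 662573\right) = 8 \left(-662572\right) = -5300576$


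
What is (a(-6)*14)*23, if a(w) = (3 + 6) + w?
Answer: 966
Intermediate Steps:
a(w) = 9 + w
(a(-6)*14)*23 = ((9 - 6)*14)*23 = (3*14)*23 = 42*23 = 966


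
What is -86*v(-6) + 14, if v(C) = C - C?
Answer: 14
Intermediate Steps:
v(C) = 0
-86*v(-6) + 14 = -86*0 + 14 = 0 + 14 = 14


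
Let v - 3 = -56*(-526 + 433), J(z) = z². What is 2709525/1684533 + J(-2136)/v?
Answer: 285177570709/325114869 ≈ 877.16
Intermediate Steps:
v = 5211 (v = 3 - 56*(-526 + 433) = 3 - 56*(-93) = 3 + 5208 = 5211)
2709525/1684533 + J(-2136)/v = 2709525/1684533 + (-2136)²/5211 = 2709525*(1/1684533) + 4562496*(1/5211) = 903175/561511 + 506944/579 = 285177570709/325114869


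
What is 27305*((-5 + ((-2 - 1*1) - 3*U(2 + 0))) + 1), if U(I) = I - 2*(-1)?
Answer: -518795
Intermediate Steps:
U(I) = 2 + I (U(I) = I + 2 = 2 + I)
27305*((-5 + ((-2 - 1*1) - 3*U(2 + 0))) + 1) = 27305*((-5 + ((-2 - 1*1) - 3*(2 + (2 + 0)))) + 1) = 27305*((-5 + ((-2 - 1) - 3*(2 + 2))) + 1) = 27305*((-5 + (-3 - 3*4)) + 1) = 27305*((-5 + (-3 - 12)) + 1) = 27305*((-5 - 15) + 1) = 27305*(-20 + 1) = 27305*(-19) = -518795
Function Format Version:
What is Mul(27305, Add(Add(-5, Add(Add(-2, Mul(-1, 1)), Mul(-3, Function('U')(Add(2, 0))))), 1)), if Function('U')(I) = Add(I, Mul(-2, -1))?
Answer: -518795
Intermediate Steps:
Function('U')(I) = Add(2, I) (Function('U')(I) = Add(I, 2) = Add(2, I))
Mul(27305, Add(Add(-5, Add(Add(-2, Mul(-1, 1)), Mul(-3, Function('U')(Add(2, 0))))), 1)) = Mul(27305, Add(Add(-5, Add(Add(-2, Mul(-1, 1)), Mul(-3, Add(2, Add(2, 0))))), 1)) = Mul(27305, Add(Add(-5, Add(Add(-2, -1), Mul(-3, Add(2, 2)))), 1)) = Mul(27305, Add(Add(-5, Add(-3, Mul(-3, 4))), 1)) = Mul(27305, Add(Add(-5, Add(-3, -12)), 1)) = Mul(27305, Add(Add(-5, -15), 1)) = Mul(27305, Add(-20, 1)) = Mul(27305, -19) = -518795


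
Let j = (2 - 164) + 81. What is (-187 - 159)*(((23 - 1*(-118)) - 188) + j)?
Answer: 44288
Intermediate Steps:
j = -81 (j = -162 + 81 = -81)
(-187 - 159)*(((23 - 1*(-118)) - 188) + j) = (-187 - 159)*(((23 - 1*(-118)) - 188) - 81) = -346*(((23 + 118) - 188) - 81) = -346*((141 - 188) - 81) = -346*(-47 - 81) = -346*(-128) = 44288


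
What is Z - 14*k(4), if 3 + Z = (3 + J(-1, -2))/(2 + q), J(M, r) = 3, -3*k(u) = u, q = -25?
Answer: 1063/69 ≈ 15.406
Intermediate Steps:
k(u) = -u/3
Z = -75/23 (Z = -3 + (3 + 3)/(2 - 25) = -3 + 6/(-23) = -3 + 6*(-1/23) = -3 - 6/23 = -75/23 ≈ -3.2609)
Z - 14*k(4) = -75/23 - (-14)*4/3 = -75/23 - 14*(-4/3) = -75/23 + 56/3 = 1063/69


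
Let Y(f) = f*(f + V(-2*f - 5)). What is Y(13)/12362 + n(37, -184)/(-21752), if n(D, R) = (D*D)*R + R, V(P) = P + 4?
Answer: 27787983/2400877 ≈ 11.574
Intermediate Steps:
V(P) = 4 + P
n(D, R) = R + R*D² (n(D, R) = D²*R + R = R*D² + R = R + R*D²)
Y(f) = f*(-1 - f) (Y(f) = f*(f + (4 + (-2*f - 5))) = f*(f + (4 + (-5 - 2*f))) = f*(f + (-1 - 2*f)) = f*(-1 - f))
Y(13)/12362 + n(37, -184)/(-21752) = (13*(-1 - 1*13))/12362 - 184*(1 + 37²)/(-21752) = (13*(-1 - 13))*(1/12362) - 184*(1 + 1369)*(-1/21752) = (13*(-14))*(1/12362) - 184*1370*(-1/21752) = -182*1/12362 - 252080*(-1/21752) = -13/883 + 31510/2719 = 27787983/2400877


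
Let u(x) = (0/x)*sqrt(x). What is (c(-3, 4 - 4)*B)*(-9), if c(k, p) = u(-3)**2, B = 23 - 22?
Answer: 0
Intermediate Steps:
u(x) = 0 (u(x) = 0*sqrt(x) = 0)
B = 1
c(k, p) = 0 (c(k, p) = 0**2 = 0)
(c(-3, 4 - 4)*B)*(-9) = (0*1)*(-9) = 0*(-9) = 0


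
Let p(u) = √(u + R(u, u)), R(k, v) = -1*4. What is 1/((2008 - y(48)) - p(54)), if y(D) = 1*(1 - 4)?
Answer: 2011/4044071 + 5*√2/4044071 ≈ 0.00049902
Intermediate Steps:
R(k, v) = -4
y(D) = -3 (y(D) = 1*(-3) = -3)
p(u) = √(-4 + u) (p(u) = √(u - 4) = √(-4 + u))
1/((2008 - y(48)) - p(54)) = 1/((2008 - 1*(-3)) - √(-4 + 54)) = 1/((2008 + 3) - √50) = 1/(2011 - 5*√2)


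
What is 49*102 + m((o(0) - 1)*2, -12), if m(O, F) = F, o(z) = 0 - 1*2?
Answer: 4986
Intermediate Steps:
o(z) = -2 (o(z) = 0 - 2 = -2)
49*102 + m((o(0) - 1)*2, -12) = 49*102 - 12 = 4998 - 12 = 4986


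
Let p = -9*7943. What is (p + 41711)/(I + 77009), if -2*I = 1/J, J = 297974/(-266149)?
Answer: -17744947648/45893625681 ≈ -0.38665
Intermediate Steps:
J = -297974/266149 (J = 297974*(-1/266149) = -297974/266149 ≈ -1.1196)
p = -71487
I = 266149/595948 (I = -1/(2*(-297974/266149)) = -½*(-266149/297974) = 266149/595948 ≈ 0.44660)
(p + 41711)/(I + 77009) = (-71487 + 41711)/(266149/595948 + 77009) = -29776/45893625681/595948 = -29776*595948/45893625681 = -17744947648/45893625681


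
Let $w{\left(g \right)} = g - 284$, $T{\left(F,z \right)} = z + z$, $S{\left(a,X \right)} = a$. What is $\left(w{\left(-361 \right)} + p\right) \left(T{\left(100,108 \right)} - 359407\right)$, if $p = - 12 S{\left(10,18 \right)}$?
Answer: $274781115$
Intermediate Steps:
$T{\left(F,z \right)} = 2 z$
$w{\left(g \right)} = -284 + g$ ($w{\left(g \right)} = g - 284 = -284 + g$)
$p = -120$ ($p = \left(-12\right) 10 = -120$)
$\left(w{\left(-361 \right)} + p\right) \left(T{\left(100,108 \right)} - 359407\right) = \left(\left(-284 - 361\right) - 120\right) \left(2 \cdot 108 - 359407\right) = \left(-645 - 120\right) \left(216 - 359407\right) = \left(-765\right) \left(-359191\right) = 274781115$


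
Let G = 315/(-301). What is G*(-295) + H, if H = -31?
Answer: 11942/43 ≈ 277.72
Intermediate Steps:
G = -45/43 (G = 315*(-1/301) = -45/43 ≈ -1.0465)
G*(-295) + H = -45/43*(-295) - 31 = 13275/43 - 31 = 11942/43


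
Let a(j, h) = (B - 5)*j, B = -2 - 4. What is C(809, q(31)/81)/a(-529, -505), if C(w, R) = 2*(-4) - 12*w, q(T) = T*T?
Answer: -9716/5819 ≈ -1.6697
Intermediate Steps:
B = -6
q(T) = T²
a(j, h) = -11*j (a(j, h) = (-6 - 5)*j = -11*j)
C(w, R) = -8 - 12*w
C(809, q(31)/81)/a(-529, -505) = (-8 - 12*809)/((-11*(-529))) = (-8 - 9708)/5819 = -9716*1/5819 = -9716/5819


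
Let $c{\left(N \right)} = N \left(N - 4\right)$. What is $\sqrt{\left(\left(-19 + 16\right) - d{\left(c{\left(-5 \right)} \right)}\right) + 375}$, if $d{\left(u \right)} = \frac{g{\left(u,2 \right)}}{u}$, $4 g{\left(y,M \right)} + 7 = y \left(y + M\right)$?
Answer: $\frac{\sqrt{81065}}{15} \approx 18.981$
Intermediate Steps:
$g{\left(y,M \right)} = - \frac{7}{4} + \frac{y \left(M + y\right)}{4}$ ($g{\left(y,M \right)} = - \frac{7}{4} + \frac{y \left(y + M\right)}{4} = - \frac{7}{4} + \frac{y \left(M + y\right)}{4}$)
$c{\left(N \right)} = N \left(-4 + N\right)$
$d{\left(u \right)} = \frac{- \frac{7}{4} + \frac{u}{2} + \frac{u^{2}}{4}}{u}$ ($d{\left(u \right)} = \frac{- \frac{7}{4} + \frac{u^{2}}{4} + \frac{1}{4} \cdot 2 u}{u} = \frac{- \frac{7}{4} + \frac{u^{2}}{4} + \frac{u}{2}}{u} = \frac{- \frac{7}{4} + \frac{u}{2} + \frac{u^{2}}{4}}{u}$)
$\sqrt{\left(\left(-19 + 16\right) - d{\left(c{\left(-5 \right)} \right)}\right) + 375} = \sqrt{\left(\left(-19 + 16\right) - \frac{-7 + \left(- 5 \left(-4 - 5\right)\right)^{2} + 2 \left(- 5 \left(-4 - 5\right)\right)}{4 \left(- 5 \left(-4 - 5\right)\right)}\right) + 375} = \sqrt{\left(-3 - \frac{-7 + \left(\left(-5\right) \left(-9\right)\right)^{2} + 2 \left(\left(-5\right) \left(-9\right)\right)}{4 \left(\left(-5\right) \left(-9\right)\right)}\right) + 375} = \sqrt{\left(-3 - \frac{-7 + 45^{2} + 2 \cdot 45}{4 \cdot 45}\right) + 375} = \sqrt{\left(-3 - \frac{1}{4} \cdot \frac{1}{45} \left(-7 + 2025 + 90\right)\right) + 375} = \sqrt{\left(-3 - \frac{1}{4} \cdot \frac{1}{45} \cdot 2108\right) + 375} = \sqrt{\left(-3 - \frac{527}{45}\right) + 375} = \sqrt{- \frac{662}{45} + 375} = \sqrt{\frac{16213}{45}} = \frac{\sqrt{81065}}{15}$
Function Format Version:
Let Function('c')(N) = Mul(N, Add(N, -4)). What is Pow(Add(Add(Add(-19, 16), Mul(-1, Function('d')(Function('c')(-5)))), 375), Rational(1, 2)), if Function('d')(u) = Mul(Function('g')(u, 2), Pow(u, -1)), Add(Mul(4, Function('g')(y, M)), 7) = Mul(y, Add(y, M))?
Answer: Mul(Rational(1, 15), Pow(81065, Rational(1, 2))) ≈ 18.981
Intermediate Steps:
Function('g')(y, M) = Add(Rational(-7, 4), Mul(Rational(1, 4), y, Add(M, y))) (Function('g')(y, M) = Add(Rational(-7, 4), Mul(Rational(1, 4), Mul(y, Add(y, M)))) = Add(Rational(-7, 4), Mul(Rational(1, 4), Mul(y, Add(M, y)))) = Add(Rational(-7, 4), Mul(Rational(1, 4), y, Add(M, y))))
Function('c')(N) = Mul(N, Add(-4, N))
Function('d')(u) = Mul(Pow(u, -1), Add(Rational(-7, 4), Mul(Rational(1, 2), u), Mul(Rational(1, 4), Pow(u, 2)))) (Function('d')(u) = Mul(Add(Rational(-7, 4), Mul(Rational(1, 4), Pow(u, 2)), Mul(Rational(1, 4), 2, u)), Pow(u, -1)) = Mul(Add(Rational(-7, 4), Mul(Rational(1, 4), Pow(u, 2)), Mul(Rational(1, 2), u)), Pow(u, -1)) = Mul(Add(Rational(-7, 4), Mul(Rational(1, 2), u), Mul(Rational(1, 4), Pow(u, 2))), Pow(u, -1)) = Mul(Pow(u, -1), Add(Rational(-7, 4), Mul(Rational(1, 2), u), Mul(Rational(1, 4), Pow(u, 2)))))
Pow(Add(Add(Add(-19, 16), Mul(-1, Function('d')(Function('c')(-5)))), 375), Rational(1, 2)) = Pow(Add(Add(Add(-19, 16), Mul(-1, Mul(Rational(1, 4), Pow(Mul(-5, Add(-4, -5)), -1), Add(-7, Pow(Mul(-5, Add(-4, -5)), 2), Mul(2, Mul(-5, Add(-4, -5))))))), 375), Rational(1, 2)) = Pow(Add(Add(-3, Mul(-1, Mul(Rational(1, 4), Pow(Mul(-5, -9), -1), Add(-7, Pow(Mul(-5, -9), 2), Mul(2, Mul(-5, -9)))))), 375), Rational(1, 2)) = Pow(Add(Add(-3, Mul(-1, Mul(Rational(1, 4), Pow(45, -1), Add(-7, Pow(45, 2), Mul(2, 45))))), 375), Rational(1, 2)) = Pow(Add(Add(-3, Mul(-1, Mul(Rational(1, 4), Rational(1, 45), Add(-7, 2025, 90)))), 375), Rational(1, 2)) = Pow(Add(Add(-3, Mul(-1, Mul(Rational(1, 4), Rational(1, 45), 2108))), 375), Rational(1, 2)) = Pow(Add(Add(-3, Mul(-1, Rational(527, 45))), 375), Rational(1, 2)) = Pow(Add(Add(-3, Rational(-527, 45)), 375), Rational(1, 2)) = Pow(Add(Rational(-662, 45), 375), Rational(1, 2)) = Pow(Rational(16213, 45), Rational(1, 2)) = Mul(Rational(1, 15), Pow(81065, Rational(1, 2)))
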